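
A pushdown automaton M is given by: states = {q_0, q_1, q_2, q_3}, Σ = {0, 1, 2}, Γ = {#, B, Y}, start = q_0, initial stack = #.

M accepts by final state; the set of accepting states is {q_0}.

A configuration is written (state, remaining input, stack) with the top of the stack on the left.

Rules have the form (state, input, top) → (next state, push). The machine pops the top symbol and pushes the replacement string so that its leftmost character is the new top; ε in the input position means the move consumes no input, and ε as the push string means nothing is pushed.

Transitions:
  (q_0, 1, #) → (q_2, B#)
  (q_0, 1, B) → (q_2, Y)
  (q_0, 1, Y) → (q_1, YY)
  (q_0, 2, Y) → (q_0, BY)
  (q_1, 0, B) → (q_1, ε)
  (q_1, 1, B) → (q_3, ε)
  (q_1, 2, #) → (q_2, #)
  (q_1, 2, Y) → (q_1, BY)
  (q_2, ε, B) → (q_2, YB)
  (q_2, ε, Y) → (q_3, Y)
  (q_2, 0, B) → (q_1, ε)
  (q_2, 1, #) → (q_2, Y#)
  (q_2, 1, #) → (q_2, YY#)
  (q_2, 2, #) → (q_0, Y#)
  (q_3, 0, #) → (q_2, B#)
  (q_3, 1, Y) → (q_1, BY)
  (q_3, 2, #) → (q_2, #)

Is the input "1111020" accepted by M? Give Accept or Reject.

No computation consumes all input and reaches a final state.

Reject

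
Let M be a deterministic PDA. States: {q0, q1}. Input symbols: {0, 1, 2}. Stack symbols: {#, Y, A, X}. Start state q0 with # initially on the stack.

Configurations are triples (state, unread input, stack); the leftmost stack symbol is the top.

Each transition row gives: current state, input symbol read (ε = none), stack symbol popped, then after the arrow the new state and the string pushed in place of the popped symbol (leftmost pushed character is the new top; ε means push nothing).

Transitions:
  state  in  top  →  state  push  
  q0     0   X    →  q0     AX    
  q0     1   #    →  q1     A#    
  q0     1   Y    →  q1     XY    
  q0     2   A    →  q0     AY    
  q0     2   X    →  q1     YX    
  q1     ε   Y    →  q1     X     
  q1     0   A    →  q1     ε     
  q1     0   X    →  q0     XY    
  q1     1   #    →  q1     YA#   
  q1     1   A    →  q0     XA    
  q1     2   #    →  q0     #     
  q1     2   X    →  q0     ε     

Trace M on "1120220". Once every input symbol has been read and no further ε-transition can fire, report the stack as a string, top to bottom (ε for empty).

AXYXA#

(q0, 1120220, #)
  read 1, top #: go to q1, push A# → (q1, 120220, A#)
  read 1, top A: go to q0, push XA → (q0, 20220, XA#)
  read 2, top X: go to q1, push YX → (q1, 0220, YXA#)
  ε-move, top Y: go to q1, push X → (q1, 0220, XXA#)
  read 0, top X: go to q0, push XY → (q0, 220, XYXA#)
  read 2, top X: go to q1, push YX → (q1, 20, YXYXA#)
  ε-move, top Y: go to q1, push X → (q1, 20, XXYXA#)
  read 2, top X: go to q0, push ε → (q0, 0, XYXA#)
  read 0, top X: go to q0, push AX → (q0, ε, AXYXA#)
All input consumed in state q0 with stack AXYXA#.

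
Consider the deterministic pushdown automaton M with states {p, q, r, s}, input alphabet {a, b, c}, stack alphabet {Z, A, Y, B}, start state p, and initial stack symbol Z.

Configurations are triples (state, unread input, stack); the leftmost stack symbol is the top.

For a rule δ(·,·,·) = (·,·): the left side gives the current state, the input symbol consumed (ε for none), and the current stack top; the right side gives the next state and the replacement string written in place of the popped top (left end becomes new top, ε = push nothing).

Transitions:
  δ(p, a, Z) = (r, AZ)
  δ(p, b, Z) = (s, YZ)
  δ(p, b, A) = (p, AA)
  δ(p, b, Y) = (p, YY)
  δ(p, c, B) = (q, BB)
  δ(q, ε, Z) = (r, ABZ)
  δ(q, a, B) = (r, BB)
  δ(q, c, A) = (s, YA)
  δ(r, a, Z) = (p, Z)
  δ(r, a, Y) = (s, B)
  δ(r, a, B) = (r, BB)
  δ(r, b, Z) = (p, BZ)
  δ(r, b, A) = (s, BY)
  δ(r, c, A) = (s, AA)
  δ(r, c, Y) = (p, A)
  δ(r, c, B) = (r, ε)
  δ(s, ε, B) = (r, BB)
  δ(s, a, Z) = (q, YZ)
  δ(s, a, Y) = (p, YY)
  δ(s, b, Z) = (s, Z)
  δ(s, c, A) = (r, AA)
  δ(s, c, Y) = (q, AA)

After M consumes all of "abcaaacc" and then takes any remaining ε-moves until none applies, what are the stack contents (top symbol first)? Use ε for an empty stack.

BBYZ

(p, abcaaacc, Z)
  read a, top Z: go to r, push AZ → (r, bcaaacc, AZ)
  read b, top A: go to s, push BY → (s, caaacc, BYZ)
  ε-move, top B: go to r, push BB → (r, caaacc, BBYZ)
  read c, top B: go to r, push ε → (r, aaacc, BYZ)
  read a, top B: go to r, push BB → (r, aacc, BBYZ)
  read a, top B: go to r, push BB → (r, acc, BBBYZ)
  read a, top B: go to r, push BB → (r, cc, BBBBYZ)
  read c, top B: go to r, push ε → (r, c, BBBYZ)
  read c, top B: go to r, push ε → (r, ε, BBYZ)
All input consumed in state r with stack BBYZ.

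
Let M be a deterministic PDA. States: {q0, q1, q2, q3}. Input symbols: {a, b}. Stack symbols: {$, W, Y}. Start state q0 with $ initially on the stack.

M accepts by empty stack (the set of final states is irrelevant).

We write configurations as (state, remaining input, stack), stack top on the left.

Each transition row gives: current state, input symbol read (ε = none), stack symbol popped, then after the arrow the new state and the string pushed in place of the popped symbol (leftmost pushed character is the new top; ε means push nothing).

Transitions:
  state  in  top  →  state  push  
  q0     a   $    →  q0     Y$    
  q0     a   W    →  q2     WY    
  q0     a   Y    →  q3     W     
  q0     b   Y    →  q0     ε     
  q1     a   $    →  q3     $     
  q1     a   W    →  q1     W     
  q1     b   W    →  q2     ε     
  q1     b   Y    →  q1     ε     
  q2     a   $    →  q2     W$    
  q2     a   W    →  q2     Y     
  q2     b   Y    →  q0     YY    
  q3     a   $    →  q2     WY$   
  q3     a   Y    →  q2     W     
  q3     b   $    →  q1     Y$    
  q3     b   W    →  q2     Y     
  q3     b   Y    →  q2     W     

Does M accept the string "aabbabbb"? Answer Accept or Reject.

Reject

(q0, aabbabbb, $)
  read a, top $: go to q0, push Y$ → (q0, abbabbb, Y$)
  read a, top Y: go to q3, push W → (q3, bbabbb, W$)
  read b, top W: go to q2, push Y → (q2, babbb, Y$)
  read b, top Y: go to q0, push YY → (q0, abbb, YY$)
  read a, top Y: go to q3, push W → (q3, bbb, WY$)
  read b, top W: go to q2, push Y → (q2, bb, YY$)
  read b, top Y: go to q0, push YY → (q0, b, YYY$)
  read b, top Y: go to q0, push ε → (q0, ε, YY$)
All input consumed; stack is YY$, not empty, and no further ε-move applies.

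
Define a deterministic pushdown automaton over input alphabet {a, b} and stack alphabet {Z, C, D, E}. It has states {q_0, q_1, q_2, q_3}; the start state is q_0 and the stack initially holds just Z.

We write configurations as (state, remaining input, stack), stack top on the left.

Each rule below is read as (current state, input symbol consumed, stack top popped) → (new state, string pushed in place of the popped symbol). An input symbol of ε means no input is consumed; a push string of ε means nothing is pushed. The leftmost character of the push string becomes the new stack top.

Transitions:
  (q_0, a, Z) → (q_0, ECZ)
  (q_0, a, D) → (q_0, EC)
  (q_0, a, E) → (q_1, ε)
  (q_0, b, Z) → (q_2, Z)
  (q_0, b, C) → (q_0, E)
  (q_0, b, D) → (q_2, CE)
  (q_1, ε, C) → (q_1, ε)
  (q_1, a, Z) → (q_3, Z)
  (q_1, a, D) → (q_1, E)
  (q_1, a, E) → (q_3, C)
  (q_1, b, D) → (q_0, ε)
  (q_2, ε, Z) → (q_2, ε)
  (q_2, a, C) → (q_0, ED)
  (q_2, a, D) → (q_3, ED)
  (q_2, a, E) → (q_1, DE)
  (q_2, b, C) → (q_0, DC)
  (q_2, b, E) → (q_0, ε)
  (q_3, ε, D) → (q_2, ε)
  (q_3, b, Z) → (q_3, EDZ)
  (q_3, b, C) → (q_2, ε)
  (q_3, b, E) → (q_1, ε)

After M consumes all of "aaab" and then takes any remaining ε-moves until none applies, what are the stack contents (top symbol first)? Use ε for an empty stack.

(q_0, aaab, Z)
  read a, top Z: go to q_0, push ECZ → (q_0, aab, ECZ)
  read a, top E: go to q_1, push ε → (q_1, ab, CZ)
  ε-move, top C: go to q_1, push ε → (q_1, ab, Z)
  read a, top Z: go to q_3, push Z → (q_3, b, Z)
  read b, top Z: go to q_3, push EDZ → (q_3, ε, EDZ)
All input consumed in state q_3 with stack EDZ.

EDZ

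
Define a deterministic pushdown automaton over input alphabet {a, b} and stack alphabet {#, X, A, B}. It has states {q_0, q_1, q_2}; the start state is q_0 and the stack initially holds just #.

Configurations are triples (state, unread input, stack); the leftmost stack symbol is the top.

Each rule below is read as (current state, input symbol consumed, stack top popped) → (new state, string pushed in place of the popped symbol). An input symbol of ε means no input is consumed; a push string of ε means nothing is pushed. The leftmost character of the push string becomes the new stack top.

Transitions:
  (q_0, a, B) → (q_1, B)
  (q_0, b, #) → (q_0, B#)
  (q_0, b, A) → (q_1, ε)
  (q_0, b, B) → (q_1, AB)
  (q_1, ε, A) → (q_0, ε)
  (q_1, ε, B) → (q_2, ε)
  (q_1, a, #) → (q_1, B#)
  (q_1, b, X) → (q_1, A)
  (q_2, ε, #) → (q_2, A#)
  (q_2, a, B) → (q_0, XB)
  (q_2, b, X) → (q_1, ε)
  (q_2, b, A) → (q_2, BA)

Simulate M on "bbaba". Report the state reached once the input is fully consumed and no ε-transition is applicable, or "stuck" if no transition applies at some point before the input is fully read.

q_0

(q_0, bbaba, #)
  read b, top #: go to q_0, push B# → (q_0, baba, B#)
  read b, top B: go to q_1, push AB → (q_1, aba, AB#)
  ε-move, top A: go to q_0, push ε → (q_0, aba, B#)
  read a, top B: go to q_1, push B → (q_1, ba, B#)
  ε-move, top B: go to q_2, push ε → (q_2, ba, #)
  ε-move, top #: go to q_2, push A# → (q_2, ba, A#)
  read b, top A: go to q_2, push BA → (q_2, a, BA#)
  read a, top B: go to q_0, push XB → (q_0, ε, XBA#)
All input consumed; M is in state q_0.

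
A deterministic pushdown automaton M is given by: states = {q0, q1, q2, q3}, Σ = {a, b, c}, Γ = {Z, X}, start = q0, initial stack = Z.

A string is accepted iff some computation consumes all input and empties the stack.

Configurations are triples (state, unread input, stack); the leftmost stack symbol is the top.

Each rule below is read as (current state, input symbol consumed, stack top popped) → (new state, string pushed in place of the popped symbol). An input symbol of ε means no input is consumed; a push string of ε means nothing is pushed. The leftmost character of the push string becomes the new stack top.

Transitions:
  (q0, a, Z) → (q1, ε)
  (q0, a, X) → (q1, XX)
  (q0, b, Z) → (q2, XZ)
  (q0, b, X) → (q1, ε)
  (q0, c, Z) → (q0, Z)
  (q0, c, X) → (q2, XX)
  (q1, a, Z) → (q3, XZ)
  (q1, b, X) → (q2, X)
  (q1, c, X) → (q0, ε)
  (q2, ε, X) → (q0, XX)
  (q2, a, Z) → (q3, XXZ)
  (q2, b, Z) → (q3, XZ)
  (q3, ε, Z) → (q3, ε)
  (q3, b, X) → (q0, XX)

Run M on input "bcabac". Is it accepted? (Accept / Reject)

(q0, bcabac, Z)
  read b, top Z: go to q2, push XZ → (q2, cabac, XZ)
  ε-move, top X: go to q0, push XX → (q0, cabac, XXZ)
  read c, top X: go to q2, push XX → (q2, abac, XXXZ)
  ε-move, top X: go to q0, push XX → (q0, abac, XXXXZ)
  read a, top X: go to q1, push XX → (q1, bac, XXXXXZ)
  read b, top X: go to q2, push X → (q2, ac, XXXXXZ)
  ε-move, top X: go to q0, push XX → (q0, ac, XXXXXXZ)
  read a, top X: go to q1, push XX → (q1, c, XXXXXXXZ)
  read c, top X: go to q0, push ε → (q0, ε, XXXXXXZ)
All input consumed; stack is XXXXXXZ, not empty, and no further ε-move applies.

Reject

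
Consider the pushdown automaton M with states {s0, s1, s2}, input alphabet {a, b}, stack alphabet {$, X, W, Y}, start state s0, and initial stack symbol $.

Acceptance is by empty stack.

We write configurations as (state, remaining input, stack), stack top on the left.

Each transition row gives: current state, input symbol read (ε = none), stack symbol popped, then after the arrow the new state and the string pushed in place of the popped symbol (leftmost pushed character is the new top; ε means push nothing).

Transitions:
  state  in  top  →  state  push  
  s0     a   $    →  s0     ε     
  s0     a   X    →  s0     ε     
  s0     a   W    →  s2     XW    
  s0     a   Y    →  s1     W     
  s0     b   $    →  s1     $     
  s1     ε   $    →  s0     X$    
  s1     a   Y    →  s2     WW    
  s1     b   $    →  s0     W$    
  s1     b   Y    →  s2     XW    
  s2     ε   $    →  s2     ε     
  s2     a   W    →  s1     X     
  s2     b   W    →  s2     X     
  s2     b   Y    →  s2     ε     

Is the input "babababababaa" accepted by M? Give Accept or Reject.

Accept

One accepting computation: (s0, babababababaa, $) ⊢ (s1, abababababaa, $) ⊢ (s0, abababababaa, X$) ⊢ (s0, bababababaa, $) ⊢ (s1, ababababaa, $) ⊢ (s0, ababababaa, X$) ⊢ (s0, babababaa, $) ⊢ (s1, abababaa, $) ⊢ (s0, abababaa, X$) ⊢ (s0, bababaa, $) ⊢ (s1, ababaa, $) ⊢ (s0, ababaa, X$) ⊢ (s0, babaa, $) ⊢ (s1, abaa, $) ⊢ (s0, abaa, X$) ⊢ (s0, baa, $) ⊢ (s1, aa, $) ⊢ (s0, aa, X$) ⊢ (s0, a, $) ⊢ (s0, ε, ε)
All input consumed and the stack is empty.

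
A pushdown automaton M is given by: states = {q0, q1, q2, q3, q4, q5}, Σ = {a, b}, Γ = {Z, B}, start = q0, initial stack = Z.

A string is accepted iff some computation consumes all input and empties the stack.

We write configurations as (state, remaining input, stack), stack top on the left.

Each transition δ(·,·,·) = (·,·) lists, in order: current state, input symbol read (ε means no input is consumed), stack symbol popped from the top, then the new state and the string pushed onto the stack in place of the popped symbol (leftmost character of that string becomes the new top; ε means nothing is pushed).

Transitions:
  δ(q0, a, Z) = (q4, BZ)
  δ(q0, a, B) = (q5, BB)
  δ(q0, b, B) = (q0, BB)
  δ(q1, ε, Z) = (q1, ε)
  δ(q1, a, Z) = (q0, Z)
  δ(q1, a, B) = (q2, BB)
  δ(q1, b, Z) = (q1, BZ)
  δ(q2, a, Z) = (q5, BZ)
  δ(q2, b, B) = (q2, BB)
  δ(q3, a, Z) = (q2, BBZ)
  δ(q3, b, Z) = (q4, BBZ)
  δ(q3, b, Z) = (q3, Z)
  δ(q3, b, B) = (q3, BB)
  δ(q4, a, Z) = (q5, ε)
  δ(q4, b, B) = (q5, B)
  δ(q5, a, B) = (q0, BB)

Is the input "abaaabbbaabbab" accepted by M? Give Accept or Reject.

No computation consumes all input and empties the stack.

Reject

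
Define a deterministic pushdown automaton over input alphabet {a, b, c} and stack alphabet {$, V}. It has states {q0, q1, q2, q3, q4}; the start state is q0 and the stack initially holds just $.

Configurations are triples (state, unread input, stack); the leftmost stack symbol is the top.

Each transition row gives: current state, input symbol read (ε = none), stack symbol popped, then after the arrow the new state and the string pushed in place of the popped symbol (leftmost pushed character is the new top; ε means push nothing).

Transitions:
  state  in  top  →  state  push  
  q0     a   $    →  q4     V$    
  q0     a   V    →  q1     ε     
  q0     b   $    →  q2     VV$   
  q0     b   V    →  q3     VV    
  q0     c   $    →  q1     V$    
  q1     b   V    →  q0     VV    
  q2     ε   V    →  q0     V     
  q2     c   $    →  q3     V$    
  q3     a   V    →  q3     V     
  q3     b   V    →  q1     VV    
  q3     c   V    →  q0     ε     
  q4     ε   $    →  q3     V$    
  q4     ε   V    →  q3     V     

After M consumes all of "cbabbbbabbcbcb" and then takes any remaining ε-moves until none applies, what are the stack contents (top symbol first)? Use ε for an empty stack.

(q0, cbabbbbabbcbcb, $) ⊢ (q1, babbbbabbcbcb, V$) ⊢ (q0, abbbbabbcbcb, VV$) ⊢ (q1, bbbbabbcbcb, V$) ⊢ (q0, bbbabbcbcb, VV$) ⊢ (q3, bbabbcbcb, VVV$) ⊢ (q1, babbcbcb, VVVV$) ⊢ (q0, abbcbcb, VVVVV$) ⊢ (q1, bbcbcb, VVVV$) ⊢ (q0, bcbcb, VVVVV$) ⊢ (q3, cbcb, VVVVVV$) ⊢ (q0, bcb, VVVVV$) ⊢ (q3, cb, VVVVVV$) ⊢ (q0, b, VVVVV$) ⊢ (q3, ε, VVVVVV$)
All input consumed in state q3 with stack VVVVVV$.

VVVVVV$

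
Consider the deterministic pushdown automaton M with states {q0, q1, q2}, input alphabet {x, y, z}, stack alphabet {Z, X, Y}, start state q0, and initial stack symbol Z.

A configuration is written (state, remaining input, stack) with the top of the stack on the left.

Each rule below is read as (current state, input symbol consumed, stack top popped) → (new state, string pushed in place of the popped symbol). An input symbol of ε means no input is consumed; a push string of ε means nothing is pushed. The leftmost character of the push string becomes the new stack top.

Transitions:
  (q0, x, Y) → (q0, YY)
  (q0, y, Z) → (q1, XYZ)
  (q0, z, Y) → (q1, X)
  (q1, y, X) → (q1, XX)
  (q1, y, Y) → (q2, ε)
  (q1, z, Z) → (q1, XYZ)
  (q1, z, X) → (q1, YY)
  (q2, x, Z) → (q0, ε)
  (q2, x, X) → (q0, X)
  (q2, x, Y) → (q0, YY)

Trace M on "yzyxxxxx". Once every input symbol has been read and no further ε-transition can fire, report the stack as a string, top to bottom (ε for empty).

YYYYYYYZ

(q0, yzyxxxxx, Z)
  read y, top Z: go to q1, push XYZ → (q1, zyxxxxx, XYZ)
  read z, top X: go to q1, push YY → (q1, yxxxxx, YYYZ)
  read y, top Y: go to q2, push ε → (q2, xxxxx, YYZ)
  read x, top Y: go to q0, push YY → (q0, xxxx, YYYZ)
  read x, top Y: go to q0, push YY → (q0, xxx, YYYYZ)
  read x, top Y: go to q0, push YY → (q0, xx, YYYYYZ)
  read x, top Y: go to q0, push YY → (q0, x, YYYYYYZ)
  read x, top Y: go to q0, push YY → (q0, ε, YYYYYYYZ)
All input consumed in state q0 with stack YYYYYYYZ.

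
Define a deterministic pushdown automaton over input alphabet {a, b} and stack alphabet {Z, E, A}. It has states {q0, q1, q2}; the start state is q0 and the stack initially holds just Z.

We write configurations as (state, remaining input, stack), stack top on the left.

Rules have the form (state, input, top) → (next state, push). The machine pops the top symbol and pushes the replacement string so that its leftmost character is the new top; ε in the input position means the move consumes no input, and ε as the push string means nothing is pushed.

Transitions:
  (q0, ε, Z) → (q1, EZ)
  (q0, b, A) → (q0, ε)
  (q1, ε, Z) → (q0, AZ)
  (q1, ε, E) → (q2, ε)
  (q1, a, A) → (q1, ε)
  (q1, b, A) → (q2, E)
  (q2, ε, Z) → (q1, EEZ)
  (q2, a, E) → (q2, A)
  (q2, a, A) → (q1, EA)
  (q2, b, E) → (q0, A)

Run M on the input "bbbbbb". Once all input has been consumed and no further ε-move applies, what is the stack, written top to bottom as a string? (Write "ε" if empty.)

EZ

(q0, bbbbbb, Z)
  ε-move, top Z: go to q1, push EZ → (q1, bbbbbb, EZ)
  ε-move, top E: go to q2, push ε → (q2, bbbbbb, Z)
  ε-move, top Z: go to q1, push EEZ → (q1, bbbbbb, EEZ)
  ε-move, top E: go to q2, push ε → (q2, bbbbbb, EZ)
  read b, top E: go to q0, push A → (q0, bbbbb, AZ)
  read b, top A: go to q0, push ε → (q0, bbbb, Z)
  ε-move, top Z: go to q1, push EZ → (q1, bbbb, EZ)
  ε-move, top E: go to q2, push ε → (q2, bbbb, Z)
  ε-move, top Z: go to q1, push EEZ → (q1, bbbb, EEZ)
  ε-move, top E: go to q2, push ε → (q2, bbbb, EZ)
  read b, top E: go to q0, push A → (q0, bbb, AZ)
  read b, top A: go to q0, push ε → (q0, bb, Z)
  ε-move, top Z: go to q1, push EZ → (q1, bb, EZ)
  ε-move, top E: go to q2, push ε → (q2, bb, Z)
  ε-move, top Z: go to q1, push EEZ → (q1, bb, EEZ)
  ε-move, top E: go to q2, push ε → (q2, bb, EZ)
  read b, top E: go to q0, push A → (q0, b, AZ)
  read b, top A: go to q0, push ε → (q0, ε, Z)
  ε-move, top Z: go to q1, push EZ → (q1, ε, EZ)
  ε-move, top E: go to q2, push ε → (q2, ε, Z)
  ε-move, top Z: go to q1, push EEZ → (q1, ε, EEZ)
  ε-move, top E: go to q2, push ε → (q2, ε, EZ)
All input consumed in state q2 with stack EZ.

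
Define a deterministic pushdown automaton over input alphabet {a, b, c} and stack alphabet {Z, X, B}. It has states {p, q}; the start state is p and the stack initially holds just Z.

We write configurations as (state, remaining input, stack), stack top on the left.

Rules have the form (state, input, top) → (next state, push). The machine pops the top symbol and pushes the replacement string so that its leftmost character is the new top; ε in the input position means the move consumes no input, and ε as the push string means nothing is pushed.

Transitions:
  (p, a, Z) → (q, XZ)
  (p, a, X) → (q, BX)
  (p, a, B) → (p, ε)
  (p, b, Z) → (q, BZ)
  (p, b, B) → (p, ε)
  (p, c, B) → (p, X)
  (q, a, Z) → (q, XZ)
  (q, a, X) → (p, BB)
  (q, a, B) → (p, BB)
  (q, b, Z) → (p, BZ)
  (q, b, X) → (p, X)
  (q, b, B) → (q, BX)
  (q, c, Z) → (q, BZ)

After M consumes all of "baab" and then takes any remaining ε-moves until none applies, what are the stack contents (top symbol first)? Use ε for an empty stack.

(p, baab, Z)
  read b, top Z: go to q, push BZ → (q, aab, BZ)
  read a, top B: go to p, push BB → (p, ab, BBZ)
  read a, top B: go to p, push ε → (p, b, BZ)
  read b, top B: go to p, push ε → (p, ε, Z)
All input consumed in state p with stack Z.

Z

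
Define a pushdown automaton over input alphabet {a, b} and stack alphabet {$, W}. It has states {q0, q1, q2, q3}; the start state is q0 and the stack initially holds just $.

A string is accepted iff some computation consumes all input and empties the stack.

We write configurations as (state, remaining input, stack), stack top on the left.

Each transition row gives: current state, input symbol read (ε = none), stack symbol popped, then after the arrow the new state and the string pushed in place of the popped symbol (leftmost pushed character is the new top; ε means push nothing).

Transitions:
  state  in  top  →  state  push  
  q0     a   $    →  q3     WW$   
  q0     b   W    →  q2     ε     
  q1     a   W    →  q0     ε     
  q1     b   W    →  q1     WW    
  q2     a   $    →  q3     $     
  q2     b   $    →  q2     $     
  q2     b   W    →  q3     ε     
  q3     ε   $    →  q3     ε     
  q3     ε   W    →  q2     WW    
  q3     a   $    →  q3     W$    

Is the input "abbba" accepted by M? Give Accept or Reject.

Reject

No computation consumes all input and empties the stack.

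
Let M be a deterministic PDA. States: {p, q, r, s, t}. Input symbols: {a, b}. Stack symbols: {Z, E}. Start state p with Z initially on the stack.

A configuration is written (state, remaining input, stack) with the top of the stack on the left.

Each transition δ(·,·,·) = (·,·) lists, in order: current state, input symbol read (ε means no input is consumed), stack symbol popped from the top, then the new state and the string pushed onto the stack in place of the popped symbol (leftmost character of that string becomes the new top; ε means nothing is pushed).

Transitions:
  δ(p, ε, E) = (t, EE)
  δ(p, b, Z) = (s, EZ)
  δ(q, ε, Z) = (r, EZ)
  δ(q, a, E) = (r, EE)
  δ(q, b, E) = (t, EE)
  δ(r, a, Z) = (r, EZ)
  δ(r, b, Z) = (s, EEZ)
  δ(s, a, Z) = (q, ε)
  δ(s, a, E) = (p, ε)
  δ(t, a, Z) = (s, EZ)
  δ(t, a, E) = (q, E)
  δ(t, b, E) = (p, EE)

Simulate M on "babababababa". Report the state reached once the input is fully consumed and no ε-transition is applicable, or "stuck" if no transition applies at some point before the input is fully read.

p

(p, babababababa, Z)
  read b, top Z: go to s, push EZ → (s, abababababa, EZ)
  read a, top E: go to p, push ε → (p, bababababa, Z)
  read b, top Z: go to s, push EZ → (s, ababababa, EZ)
  read a, top E: go to p, push ε → (p, babababa, Z)
  read b, top Z: go to s, push EZ → (s, abababa, EZ)
  read a, top E: go to p, push ε → (p, bababa, Z)
  read b, top Z: go to s, push EZ → (s, ababa, EZ)
  read a, top E: go to p, push ε → (p, baba, Z)
  read b, top Z: go to s, push EZ → (s, aba, EZ)
  read a, top E: go to p, push ε → (p, ba, Z)
  read b, top Z: go to s, push EZ → (s, a, EZ)
  read a, top E: go to p, push ε → (p, ε, Z)
All input consumed; M is in state p.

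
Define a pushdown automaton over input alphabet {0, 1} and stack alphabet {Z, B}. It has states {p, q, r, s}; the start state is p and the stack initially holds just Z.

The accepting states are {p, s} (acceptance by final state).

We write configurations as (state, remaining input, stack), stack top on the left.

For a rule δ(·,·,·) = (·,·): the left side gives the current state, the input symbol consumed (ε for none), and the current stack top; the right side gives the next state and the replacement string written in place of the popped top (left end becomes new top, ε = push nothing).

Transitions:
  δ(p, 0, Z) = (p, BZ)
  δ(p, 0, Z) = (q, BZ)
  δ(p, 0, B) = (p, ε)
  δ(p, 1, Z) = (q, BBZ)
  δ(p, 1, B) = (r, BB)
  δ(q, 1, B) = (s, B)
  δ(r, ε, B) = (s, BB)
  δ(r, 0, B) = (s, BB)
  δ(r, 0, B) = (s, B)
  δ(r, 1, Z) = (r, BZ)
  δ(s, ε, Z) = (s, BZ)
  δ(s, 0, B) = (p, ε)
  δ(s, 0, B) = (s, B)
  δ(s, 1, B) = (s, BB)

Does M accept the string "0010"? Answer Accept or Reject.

No computation consumes all input and reaches a final state.

Reject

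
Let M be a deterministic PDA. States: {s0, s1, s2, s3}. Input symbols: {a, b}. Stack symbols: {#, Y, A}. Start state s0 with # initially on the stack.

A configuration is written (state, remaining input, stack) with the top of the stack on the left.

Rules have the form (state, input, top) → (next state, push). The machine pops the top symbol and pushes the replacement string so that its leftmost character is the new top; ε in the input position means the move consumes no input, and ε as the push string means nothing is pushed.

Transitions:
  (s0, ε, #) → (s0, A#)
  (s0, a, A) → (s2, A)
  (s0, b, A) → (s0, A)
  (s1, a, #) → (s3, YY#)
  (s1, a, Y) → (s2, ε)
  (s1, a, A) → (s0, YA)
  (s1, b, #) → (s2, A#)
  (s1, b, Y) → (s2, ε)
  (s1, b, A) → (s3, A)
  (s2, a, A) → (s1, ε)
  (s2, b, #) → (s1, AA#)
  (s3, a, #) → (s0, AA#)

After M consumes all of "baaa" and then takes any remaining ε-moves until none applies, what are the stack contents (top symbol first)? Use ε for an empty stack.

YY#

(s0, baaa, #) ⊢ (s0, baaa, A#) ⊢ (s0, aaa, A#) ⊢ (s2, aa, A#) ⊢ (s1, a, #) ⊢ (s3, ε, YY#)
All input consumed in state s3 with stack YY#.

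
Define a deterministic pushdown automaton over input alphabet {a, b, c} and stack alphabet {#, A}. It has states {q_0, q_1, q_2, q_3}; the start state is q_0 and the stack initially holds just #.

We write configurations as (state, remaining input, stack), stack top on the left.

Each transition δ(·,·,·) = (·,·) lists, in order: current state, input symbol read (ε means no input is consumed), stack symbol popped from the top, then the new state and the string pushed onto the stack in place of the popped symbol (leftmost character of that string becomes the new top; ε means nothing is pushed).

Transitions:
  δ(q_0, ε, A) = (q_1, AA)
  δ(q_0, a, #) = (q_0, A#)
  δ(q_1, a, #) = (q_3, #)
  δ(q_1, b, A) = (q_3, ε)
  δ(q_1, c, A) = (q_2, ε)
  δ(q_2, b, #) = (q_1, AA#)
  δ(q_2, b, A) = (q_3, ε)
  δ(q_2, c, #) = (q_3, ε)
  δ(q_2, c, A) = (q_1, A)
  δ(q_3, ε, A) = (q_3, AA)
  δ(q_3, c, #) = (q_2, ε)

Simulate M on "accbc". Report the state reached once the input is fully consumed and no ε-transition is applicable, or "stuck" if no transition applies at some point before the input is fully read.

q_2

(q_0, accbc, #)
  read a, top #: go to q_0, push A# → (q_0, ccbc, A#)
  ε-move, top A: go to q_1, push AA → (q_1, ccbc, AA#)
  read c, top A: go to q_2, push ε → (q_2, cbc, A#)
  read c, top A: go to q_1, push A → (q_1, bc, A#)
  read b, top A: go to q_3, push ε → (q_3, c, #)
  read c, top #: go to q_2, push ε → (q_2, ε, ε)
All input consumed; M is in state q_2.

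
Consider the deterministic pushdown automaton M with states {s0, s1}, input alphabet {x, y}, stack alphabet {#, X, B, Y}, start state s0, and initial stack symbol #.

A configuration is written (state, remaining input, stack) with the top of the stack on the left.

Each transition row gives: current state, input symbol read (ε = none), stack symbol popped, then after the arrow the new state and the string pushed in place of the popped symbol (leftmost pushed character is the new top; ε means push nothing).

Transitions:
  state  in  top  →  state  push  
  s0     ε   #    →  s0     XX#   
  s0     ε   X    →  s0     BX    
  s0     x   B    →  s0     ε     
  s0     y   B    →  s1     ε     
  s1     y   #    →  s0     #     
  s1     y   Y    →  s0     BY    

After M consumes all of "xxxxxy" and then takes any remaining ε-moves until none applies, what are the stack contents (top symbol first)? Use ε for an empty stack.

(s0, xxxxxy, #)
  ε-move, top #: go to s0, push XX# → (s0, xxxxxy, XX#)
  ε-move, top X: go to s0, push BX → (s0, xxxxxy, BXX#)
  read x, top B: go to s0, push ε → (s0, xxxxy, XX#)
  ε-move, top X: go to s0, push BX → (s0, xxxxy, BXX#)
  read x, top B: go to s0, push ε → (s0, xxxy, XX#)
  ε-move, top X: go to s0, push BX → (s0, xxxy, BXX#)
  read x, top B: go to s0, push ε → (s0, xxy, XX#)
  ε-move, top X: go to s0, push BX → (s0, xxy, BXX#)
  read x, top B: go to s0, push ε → (s0, xy, XX#)
  ε-move, top X: go to s0, push BX → (s0, xy, BXX#)
  read x, top B: go to s0, push ε → (s0, y, XX#)
  ε-move, top X: go to s0, push BX → (s0, y, BXX#)
  read y, top B: go to s1, push ε → (s1, ε, XX#)
All input consumed in state s1 with stack XX#.

XX#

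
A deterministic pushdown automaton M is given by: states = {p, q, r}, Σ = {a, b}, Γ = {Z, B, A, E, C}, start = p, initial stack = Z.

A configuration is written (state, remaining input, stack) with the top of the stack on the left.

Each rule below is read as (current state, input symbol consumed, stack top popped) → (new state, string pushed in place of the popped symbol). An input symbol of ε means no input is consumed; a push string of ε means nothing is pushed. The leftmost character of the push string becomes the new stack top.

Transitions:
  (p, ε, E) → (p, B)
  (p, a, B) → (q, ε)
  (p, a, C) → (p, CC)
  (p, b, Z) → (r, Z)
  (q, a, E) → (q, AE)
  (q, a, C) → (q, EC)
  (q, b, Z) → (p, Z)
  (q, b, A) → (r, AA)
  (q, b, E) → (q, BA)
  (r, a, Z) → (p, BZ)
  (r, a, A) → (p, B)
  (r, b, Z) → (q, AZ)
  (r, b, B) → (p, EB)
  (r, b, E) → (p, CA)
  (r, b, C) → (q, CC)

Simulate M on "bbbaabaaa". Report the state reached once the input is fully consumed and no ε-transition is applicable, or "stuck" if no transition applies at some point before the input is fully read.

stuck

(p, bbbaabaaa, Z)
  read b, top Z: go to r, push Z → (r, bbaabaaa, Z)
  read b, top Z: go to q, push AZ → (q, baabaaa, AZ)
  read b, top A: go to r, push AA → (r, aabaaa, AAZ)
  read a, top A: go to p, push B → (p, abaaa, BAZ)
  read a, top B: go to q, push ε → (q, baaa, AZ)
  read b, top A: go to r, push AA → (r, aaa, AAZ)
  read a, top A: go to p, push B → (p, aa, BAZ)
  read a, top B: go to q, push ε → (q, a, AZ)
No transition for (q, a, top A); M blocks with input a remaining.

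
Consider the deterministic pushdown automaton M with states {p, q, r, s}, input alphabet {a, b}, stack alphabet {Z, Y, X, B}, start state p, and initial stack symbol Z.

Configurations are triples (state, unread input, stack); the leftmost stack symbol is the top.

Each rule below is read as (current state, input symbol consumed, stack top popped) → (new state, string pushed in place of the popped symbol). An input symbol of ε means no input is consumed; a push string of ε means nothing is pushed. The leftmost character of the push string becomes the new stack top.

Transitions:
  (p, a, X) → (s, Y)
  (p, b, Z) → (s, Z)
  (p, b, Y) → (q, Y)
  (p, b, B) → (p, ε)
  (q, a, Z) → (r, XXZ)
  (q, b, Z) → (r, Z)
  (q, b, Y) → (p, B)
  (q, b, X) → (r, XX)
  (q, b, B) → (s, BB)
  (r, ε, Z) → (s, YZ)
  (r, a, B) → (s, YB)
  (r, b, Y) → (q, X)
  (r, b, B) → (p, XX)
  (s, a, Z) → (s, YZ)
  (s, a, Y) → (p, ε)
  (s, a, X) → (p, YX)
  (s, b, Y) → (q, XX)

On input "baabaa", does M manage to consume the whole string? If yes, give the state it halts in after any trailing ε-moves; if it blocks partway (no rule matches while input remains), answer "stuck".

(p, baabaa, Z)
  read b, top Z: go to s, push Z → (s, aabaa, Z)
  read a, top Z: go to s, push YZ → (s, abaa, YZ)
  read a, top Y: go to p, push ε → (p, baa, Z)
  read b, top Z: go to s, push Z → (s, aa, Z)
  read a, top Z: go to s, push YZ → (s, a, YZ)
  read a, top Y: go to p, push ε → (p, ε, Z)
All input consumed; M is in state p.

p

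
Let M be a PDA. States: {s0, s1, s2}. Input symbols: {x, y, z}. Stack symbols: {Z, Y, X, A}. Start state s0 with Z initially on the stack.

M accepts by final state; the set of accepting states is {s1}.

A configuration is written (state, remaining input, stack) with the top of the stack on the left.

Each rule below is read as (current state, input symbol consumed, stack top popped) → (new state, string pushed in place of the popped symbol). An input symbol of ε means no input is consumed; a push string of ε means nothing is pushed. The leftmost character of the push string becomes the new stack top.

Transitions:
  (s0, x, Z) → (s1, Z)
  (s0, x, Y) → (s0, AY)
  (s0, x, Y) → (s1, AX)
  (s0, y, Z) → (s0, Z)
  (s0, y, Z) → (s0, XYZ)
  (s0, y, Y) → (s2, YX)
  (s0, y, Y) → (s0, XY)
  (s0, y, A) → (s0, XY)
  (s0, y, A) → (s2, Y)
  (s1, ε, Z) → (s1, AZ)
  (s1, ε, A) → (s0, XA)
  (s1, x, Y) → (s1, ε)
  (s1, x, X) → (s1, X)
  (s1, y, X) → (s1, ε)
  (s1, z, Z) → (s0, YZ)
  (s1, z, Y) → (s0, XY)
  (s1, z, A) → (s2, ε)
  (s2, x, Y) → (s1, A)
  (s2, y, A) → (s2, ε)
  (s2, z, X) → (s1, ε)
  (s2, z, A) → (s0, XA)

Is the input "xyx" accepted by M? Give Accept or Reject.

Reject

No computation consumes all input and reaches a final state.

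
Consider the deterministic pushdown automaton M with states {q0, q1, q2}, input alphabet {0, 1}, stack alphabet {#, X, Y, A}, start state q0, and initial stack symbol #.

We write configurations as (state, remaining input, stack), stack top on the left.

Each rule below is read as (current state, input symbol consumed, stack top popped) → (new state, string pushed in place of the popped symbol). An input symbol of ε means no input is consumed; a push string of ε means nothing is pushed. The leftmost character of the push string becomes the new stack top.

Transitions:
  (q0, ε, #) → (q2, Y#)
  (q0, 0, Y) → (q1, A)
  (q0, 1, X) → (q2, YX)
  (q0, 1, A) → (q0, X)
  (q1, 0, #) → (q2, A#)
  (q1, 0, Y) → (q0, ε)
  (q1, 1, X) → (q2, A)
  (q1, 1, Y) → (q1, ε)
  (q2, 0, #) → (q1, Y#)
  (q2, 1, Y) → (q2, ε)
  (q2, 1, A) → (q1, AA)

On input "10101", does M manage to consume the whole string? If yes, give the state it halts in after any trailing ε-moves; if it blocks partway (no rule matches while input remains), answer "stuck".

q1

(q0, 10101, #)
  ε-move, top #: go to q2, push Y# → (q2, 10101, Y#)
  read 1, top Y: go to q2, push ε → (q2, 0101, #)
  read 0, top #: go to q1, push Y# → (q1, 101, Y#)
  read 1, top Y: go to q1, push ε → (q1, 01, #)
  read 0, top #: go to q2, push A# → (q2, 1, A#)
  read 1, top A: go to q1, push AA → (q1, ε, AA#)
All input consumed; M is in state q1.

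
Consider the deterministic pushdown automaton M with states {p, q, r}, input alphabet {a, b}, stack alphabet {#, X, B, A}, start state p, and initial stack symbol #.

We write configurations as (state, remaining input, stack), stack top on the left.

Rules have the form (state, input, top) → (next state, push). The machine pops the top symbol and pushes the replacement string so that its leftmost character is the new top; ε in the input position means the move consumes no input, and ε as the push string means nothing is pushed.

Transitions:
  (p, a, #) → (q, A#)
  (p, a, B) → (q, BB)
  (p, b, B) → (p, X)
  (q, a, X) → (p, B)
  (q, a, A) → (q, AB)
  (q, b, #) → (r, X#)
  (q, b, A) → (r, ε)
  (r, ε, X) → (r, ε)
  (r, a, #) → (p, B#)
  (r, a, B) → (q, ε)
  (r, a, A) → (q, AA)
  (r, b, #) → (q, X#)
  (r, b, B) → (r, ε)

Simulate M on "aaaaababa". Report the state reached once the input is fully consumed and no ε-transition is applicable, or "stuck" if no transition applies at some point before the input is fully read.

stuck

(p, aaaaababa, #) ⊢ (q, aaaababa, A#) ⊢ (q, aaababa, AB#) ⊢ (q, aababa, ABB#) ⊢ (q, ababa, ABBB#) ⊢ (q, baba, ABBBB#) ⊢ (r, aba, BBBB#) ⊢ (q, ba, BBB#)
No transition for (q, b, top B); M blocks with input ba remaining.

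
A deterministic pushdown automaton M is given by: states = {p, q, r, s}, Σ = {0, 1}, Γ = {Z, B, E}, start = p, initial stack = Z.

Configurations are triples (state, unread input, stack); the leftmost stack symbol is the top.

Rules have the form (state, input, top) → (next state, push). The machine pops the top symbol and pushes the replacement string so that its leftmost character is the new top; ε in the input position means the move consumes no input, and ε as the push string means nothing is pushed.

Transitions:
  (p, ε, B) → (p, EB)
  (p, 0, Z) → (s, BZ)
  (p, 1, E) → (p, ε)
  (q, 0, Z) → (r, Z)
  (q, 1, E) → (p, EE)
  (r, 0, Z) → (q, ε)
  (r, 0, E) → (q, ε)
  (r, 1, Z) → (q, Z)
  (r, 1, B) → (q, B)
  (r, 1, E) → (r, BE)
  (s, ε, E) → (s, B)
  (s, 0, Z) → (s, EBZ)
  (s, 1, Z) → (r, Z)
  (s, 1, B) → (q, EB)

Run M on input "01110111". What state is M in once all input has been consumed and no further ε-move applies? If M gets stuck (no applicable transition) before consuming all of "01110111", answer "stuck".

stuck

(p, 01110111, Z) ⊢ (s, 1110111, BZ) ⊢ (q, 110111, EBZ) ⊢ (p, 10111, EEBZ) ⊢ (p, 0111, EBZ)
No transition for (p, 0, top E); M blocks with input 0111 remaining.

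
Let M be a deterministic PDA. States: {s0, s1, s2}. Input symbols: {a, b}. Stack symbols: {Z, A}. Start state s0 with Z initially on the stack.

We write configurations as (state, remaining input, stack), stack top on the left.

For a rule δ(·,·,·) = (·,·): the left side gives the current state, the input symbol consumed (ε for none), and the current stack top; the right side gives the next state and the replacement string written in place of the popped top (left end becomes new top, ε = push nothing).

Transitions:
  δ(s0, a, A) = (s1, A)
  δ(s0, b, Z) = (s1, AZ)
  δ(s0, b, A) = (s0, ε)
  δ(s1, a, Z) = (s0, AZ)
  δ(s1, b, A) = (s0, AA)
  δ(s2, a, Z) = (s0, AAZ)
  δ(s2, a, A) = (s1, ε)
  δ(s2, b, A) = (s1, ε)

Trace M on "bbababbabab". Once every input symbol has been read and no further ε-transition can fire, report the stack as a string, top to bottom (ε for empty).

AAAAAZ

(s0, bbababbabab, Z) ⊢ (s1, bababbabab, AZ) ⊢ (s0, ababbabab, AAZ) ⊢ (s1, babbabab, AAZ) ⊢ (s0, abbabab, AAAZ) ⊢ (s1, bbabab, AAAZ) ⊢ (s0, babab, AAAAZ) ⊢ (s0, abab, AAAZ) ⊢ (s1, bab, AAAZ) ⊢ (s0, ab, AAAAZ) ⊢ (s1, b, AAAAZ) ⊢ (s0, ε, AAAAAZ)
All input consumed in state s0 with stack AAAAAZ.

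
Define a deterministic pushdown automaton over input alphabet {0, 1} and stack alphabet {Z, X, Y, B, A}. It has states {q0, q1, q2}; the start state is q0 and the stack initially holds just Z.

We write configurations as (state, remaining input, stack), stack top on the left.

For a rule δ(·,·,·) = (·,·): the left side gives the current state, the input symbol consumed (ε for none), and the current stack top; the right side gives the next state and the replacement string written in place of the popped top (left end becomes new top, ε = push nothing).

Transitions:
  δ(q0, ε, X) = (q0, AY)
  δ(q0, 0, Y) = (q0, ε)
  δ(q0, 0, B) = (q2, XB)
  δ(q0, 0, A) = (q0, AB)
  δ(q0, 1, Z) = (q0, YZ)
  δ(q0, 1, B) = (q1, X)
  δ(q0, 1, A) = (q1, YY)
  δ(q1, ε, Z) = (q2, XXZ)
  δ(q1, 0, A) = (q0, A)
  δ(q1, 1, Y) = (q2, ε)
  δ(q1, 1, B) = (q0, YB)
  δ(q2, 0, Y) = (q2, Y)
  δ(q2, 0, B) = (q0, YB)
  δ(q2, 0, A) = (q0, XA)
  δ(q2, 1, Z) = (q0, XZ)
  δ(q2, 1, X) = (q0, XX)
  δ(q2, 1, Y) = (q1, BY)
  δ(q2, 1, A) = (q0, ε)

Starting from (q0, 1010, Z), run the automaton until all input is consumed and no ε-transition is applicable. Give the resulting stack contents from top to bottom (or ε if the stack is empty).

(q0, 1010, Z) ⊢ (q0, 010, YZ) ⊢ (q0, 10, Z) ⊢ (q0, 0, YZ) ⊢ (q0, ε, Z)
All input consumed in state q0 with stack Z.

Z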